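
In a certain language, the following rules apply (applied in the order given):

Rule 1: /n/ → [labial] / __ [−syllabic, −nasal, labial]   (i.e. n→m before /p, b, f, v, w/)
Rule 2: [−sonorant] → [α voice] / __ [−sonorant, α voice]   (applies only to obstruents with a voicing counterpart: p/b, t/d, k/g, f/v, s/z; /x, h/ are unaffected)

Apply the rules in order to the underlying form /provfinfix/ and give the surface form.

proffimfix

Rule 1 (nasal place assimilation): /n/ precedes the labial consonant /f/, so it assimilates in place to [m]. /provfinfix/ → provfimfix.
Rule 2 (regressive voicing assimilation): /v/ precedes the voiceless obstruent /f/, so it devoices to [f] by assimilation. /provfimfix/ → proffimfix.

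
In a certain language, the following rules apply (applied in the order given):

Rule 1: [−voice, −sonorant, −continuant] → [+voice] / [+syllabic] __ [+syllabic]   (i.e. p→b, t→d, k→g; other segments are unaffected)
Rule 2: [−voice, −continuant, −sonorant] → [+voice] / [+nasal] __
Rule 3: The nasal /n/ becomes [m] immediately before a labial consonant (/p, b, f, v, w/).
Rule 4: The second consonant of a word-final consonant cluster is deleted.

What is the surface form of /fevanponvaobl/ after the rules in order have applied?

fevambomvaob

Rule 1 (intervocalic voicing): no segment meets the environment; /fevanponvaobl/ is unchanged.
Rule 2 (post-nasal voicing): /p/ is a voiceless stop immediately after the nasal /n/, so it voices to [b]. /fevanponvaobl/ → fevanbonvaobl.
Rule 3 (nasal place assimilation): /n/ precedes the labial consonant /b/, so it assimilates in place to [m]. /n/ precedes the labial consonant /v/, so it assimilates in place to [m]. /fevanbonvaobl/ → fevambomvaobl.
Rule 4 (final cluster simplification): /l/ is the second consonant of a word-final cluster /bl/, so it deletes. /fevambomvaobl/ → fevambomvaob.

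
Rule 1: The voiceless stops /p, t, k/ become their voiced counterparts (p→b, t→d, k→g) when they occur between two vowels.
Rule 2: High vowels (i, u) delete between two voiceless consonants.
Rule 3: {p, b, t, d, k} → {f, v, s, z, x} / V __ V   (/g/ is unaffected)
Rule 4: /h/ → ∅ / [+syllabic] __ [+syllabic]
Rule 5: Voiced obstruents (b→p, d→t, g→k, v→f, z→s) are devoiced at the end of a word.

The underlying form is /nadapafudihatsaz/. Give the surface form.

Rule 1 (intervocalic voicing): /p/ is a voiceless stop between vowels /a/ and /a/, so it voices to [b]. /nadapafudihatsaz/ → nadabafudihatsaz.
Rule 2 (high vowel syncope): no segment meets the environment; /nadabafudihatsaz/ is unchanged.
Rule 3 (intervocalic spirantization): /d/ is a stop between vowels /a/ and /a/, so it spirantizes to the fricative [z]. /b/ is a stop between vowels /a/ and /a/, so it spirantizes to the fricative [v]. /d/ is a stop between vowels /u/ and /i/, so it spirantizes to the fricative [z]. /nadabafudihatsaz/ → nazavafuzihatsaz.
Rule 4 (intervocalic h-deletion): /h/ occurs between vowels /i/ and /a/, so it deletes. /nazavafuzihatsaz/ → nazavafuziatsaz.
Rule 5 (final devoicing): /z/ is a voiced obstruent in word-final position, so it devoices to [s]. /nazavafuziatsaz/ → nazavafuziatsas.

nazavafuziatsas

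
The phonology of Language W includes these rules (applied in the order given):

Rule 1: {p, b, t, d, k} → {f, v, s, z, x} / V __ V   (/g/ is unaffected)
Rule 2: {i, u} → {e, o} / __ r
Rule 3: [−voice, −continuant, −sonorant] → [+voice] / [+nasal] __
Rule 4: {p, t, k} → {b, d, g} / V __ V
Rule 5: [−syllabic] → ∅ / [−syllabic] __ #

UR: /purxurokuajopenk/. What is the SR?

Rule 1 (intervocalic spirantization): /k/ is a stop between vowels /o/ and /u/, so it spirantizes to the fricative [x]. /p/ is a stop between vowels /o/ and /e/, so it spirantizes to the fricative [f]. /purxurokuajopenk/ → purxuroxuajofenk.
Rule 2 (pre-rhotic lowering): /u/ is a high vowel immediately before /r/, so it lowers to [o]. /u/ is a high vowel immediately before /r/, so it lowers to [o]. /purxuroxuajofenk/ → porxoroxuajofenk.
Rule 3 (post-nasal voicing): /k/ is a voiceless stop immediately after the nasal /n/, so it voices to [g]. /porxoroxuajofenk/ → porxoroxuajofeng.
Rule 4 (intervocalic voicing): no segment meets the environment; /porxoroxuajofeng/ is unchanged.
Rule 5 (final cluster simplification): /g/ is the second consonant of a word-final cluster /ng/, so it deletes. /porxoroxuajofeng/ → porxoroxuajofen.

porxoroxuajofen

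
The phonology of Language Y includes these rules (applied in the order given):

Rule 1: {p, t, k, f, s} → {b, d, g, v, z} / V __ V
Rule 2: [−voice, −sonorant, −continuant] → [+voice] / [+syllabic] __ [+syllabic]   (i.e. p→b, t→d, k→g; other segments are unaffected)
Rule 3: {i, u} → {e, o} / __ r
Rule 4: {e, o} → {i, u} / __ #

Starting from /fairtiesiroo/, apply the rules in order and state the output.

Rule 1 (intervocalic voicing): /s/ is a voiceless obstruent between vowels /e/ and /i/, so it voices to [z]. /fairtiesiroo/ → fairtieziroo.
Rule 2 (intervocalic voicing): no segment meets the environment; /fairtieziroo/ is unchanged.
Rule 3 (pre-rhotic lowering): /i/ is a high vowel immediately before /r/, so it lowers to [e]. /i/ is a high vowel immediately before /r/, so it lowers to [e]. /fairtieziroo/ → faertiezeroo.
Rule 4 (final vowel raising): /o/ is a mid vowel in word-final position, so it raises to [u]. /faertiezeroo/ → faertiezerou.

faertiezerou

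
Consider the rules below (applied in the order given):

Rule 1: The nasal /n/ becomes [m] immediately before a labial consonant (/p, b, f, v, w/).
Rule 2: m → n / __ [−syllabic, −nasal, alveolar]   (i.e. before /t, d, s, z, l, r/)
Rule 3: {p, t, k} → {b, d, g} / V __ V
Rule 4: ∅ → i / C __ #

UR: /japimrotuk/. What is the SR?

Rule 1 (nasal place assimilation): no segment meets the environment; /japimrotuk/ is unchanged.
Rule 2 (nasal place assimilation): /m/ precedes the alveolar consonant /r/, so it assimilates in place to [n]. /japimrotuk/ → japinrotuk.
Rule 3 (intervocalic voicing): /p/ is a voiceless stop between vowels /a/ and /i/, so it voices to [b]. /t/ is a voiceless stop between vowels /o/ and /u/, so it voices to [d]. /japinrotuk/ → jabinroduk.
Rule 4 (final i-epenthesis): the form ends in the consonant /k/, so [i] is inserted word-finally. /jabinroduk/ → jabinroduki.

jabinroduki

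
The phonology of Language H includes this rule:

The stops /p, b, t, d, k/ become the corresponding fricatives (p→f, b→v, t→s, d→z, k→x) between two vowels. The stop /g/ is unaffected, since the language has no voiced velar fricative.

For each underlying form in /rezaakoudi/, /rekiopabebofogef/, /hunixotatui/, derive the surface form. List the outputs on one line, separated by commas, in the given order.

rezaaxouzi, rexiofavevofogef, hunixosasui

/rezaakoudi/: /k/ is a stop between vowels /a/ and /o/, so it spirantizes to the fricative [x]. /d/ is a stop between vowels /u/ and /i/, so it spirantizes to the fricative [z]. → [rezaaxouzi].
/rekiopabebofogef/: /k/ is a stop between vowels /e/ and /i/, so it spirantizes to the fricative [x]. /p/ is a stop between vowels /o/ and /a/, so it spirantizes to the fricative [f]. /b/ is a stop between vowels /a/ and /e/, so it spirantizes to the fricative [v]. /b/ is a stop between vowels /e/ and /o/, so it spirantizes to the fricative [v]. → [rexiofavevofogef].
/hunixotatui/: /t/ is a stop between vowels /o/ and /a/, so it spirantizes to the fricative [s]. /t/ is a stop between vowels /a/ and /u/, so it spirantizes to the fricative [s]. → [hunixosasui].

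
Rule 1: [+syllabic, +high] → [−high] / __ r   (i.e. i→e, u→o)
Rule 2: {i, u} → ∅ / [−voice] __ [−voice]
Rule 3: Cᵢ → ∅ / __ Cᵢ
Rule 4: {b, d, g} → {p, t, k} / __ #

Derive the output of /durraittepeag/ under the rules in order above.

Rule 1 (pre-rhotic lowering): /u/ is a high vowel immediately before /r/, so it lowers to [o]. /durraittepeag/ → dorraittepeag.
Rule 2 (high vowel syncope): no segment meets the environment; /dorraittepeag/ is unchanged.
Rule 3 (degemination): /rr/ is a geminate; the first /r/ deletes. /tt/ is a geminate; the first /t/ deletes. /dorraittepeag/ → doraitepeag.
Rule 4 (final devoicing): /g/ is a voiced stop in word-final position, so it devoices to [k]. /doraitepeag/ → doraitepeak.

doraitepeak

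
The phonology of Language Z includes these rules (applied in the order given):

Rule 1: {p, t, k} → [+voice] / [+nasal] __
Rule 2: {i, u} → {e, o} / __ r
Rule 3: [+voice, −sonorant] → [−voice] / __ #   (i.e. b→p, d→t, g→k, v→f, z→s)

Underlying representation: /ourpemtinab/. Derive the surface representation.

oorpemdinap

Rule 1 (post-nasal voicing): /t/ is a voiceless stop immediately after the nasal /m/, so it voices to [d]. /ourpemtinab/ → ourpemdinab.
Rule 2 (pre-rhotic lowering): /u/ is a high vowel immediately before /r/, so it lowers to [o]. /ourpemdinab/ → oorpemdinab.
Rule 3 (final devoicing): /b/ is a voiced obstruent in word-final position, so it devoices to [p]. /oorpemdinab/ → oorpemdinap.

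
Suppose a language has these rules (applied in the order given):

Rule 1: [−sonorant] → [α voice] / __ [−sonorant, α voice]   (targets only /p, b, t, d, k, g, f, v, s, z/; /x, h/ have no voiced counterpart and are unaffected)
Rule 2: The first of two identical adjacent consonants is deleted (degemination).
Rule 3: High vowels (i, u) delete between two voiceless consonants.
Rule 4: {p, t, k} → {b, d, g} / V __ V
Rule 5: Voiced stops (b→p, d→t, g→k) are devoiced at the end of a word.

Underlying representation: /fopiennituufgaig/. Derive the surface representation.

Rule 1 (regressive voicing assimilation): /f/ precedes the voiced obstruent /g/, so it voices to [v] by assimilation. /fopiennituufgaig/ → fopiennituuvgaig.
Rule 2 (degemination): /nn/ is a geminate; the first /n/ deletes. /fopiennituuvgaig/ → fopienituuvgaig.
Rule 3 (high vowel syncope): no segment meets the environment; /fopienituuvgaig/ is unchanged.
Rule 4 (intervocalic voicing): /p/ is a voiceless stop between vowels /o/ and /i/, so it voices to [b]. /t/ is a voiceless stop between vowels /i/ and /u/, so it voices to [d]. /fopienituuvgaig/ → fobieniduuvgaig.
Rule 5 (final devoicing): /g/ is a voiced stop in word-final position, so it devoices to [k]. /fobieniduuvgaig/ → fobieniduuvgaik.

fobieniduuvgaik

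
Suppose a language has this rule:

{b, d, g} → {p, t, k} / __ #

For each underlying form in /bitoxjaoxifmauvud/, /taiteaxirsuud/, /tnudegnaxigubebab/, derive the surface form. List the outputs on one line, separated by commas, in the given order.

bitoxjaoxifmauvut, taiteaxirsuut, tnudegnaxigubebap

/bitoxjaoxifmauvud/: /d/ is a voiced stop in word-final position, so it devoices to [t]. → [bitoxjaoxifmauvut].
/taiteaxirsuud/: /d/ is a voiced stop in word-final position, so it devoices to [t]. → [taiteaxirsuut].
/tnudegnaxigubebab/: /b/ is a voiced stop in word-final position, so it devoices to [p]. → [tnudegnaxigubebap].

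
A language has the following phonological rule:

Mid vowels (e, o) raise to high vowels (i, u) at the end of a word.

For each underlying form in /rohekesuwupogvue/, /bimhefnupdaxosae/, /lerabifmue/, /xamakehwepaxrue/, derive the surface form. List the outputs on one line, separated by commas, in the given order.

/rohekesuwupogvue/: /e/ is a mid vowel in word-final position, so it raises to [i]. → [rohekesuwupogvui].
/bimhefnupdaxosae/: /e/ is a mid vowel in word-final position, so it raises to [i]. → [bimhefnupdaxosai].
/lerabifmue/: /e/ is a mid vowel in word-final position, so it raises to [i]. → [lerabifmui].
/xamakehwepaxrue/: /e/ is a mid vowel in word-final position, so it raises to [i]. → [xamakehwepaxrui].

rohekesuwupogvui, bimhefnupdaxosai, lerabifmui, xamakehwepaxrui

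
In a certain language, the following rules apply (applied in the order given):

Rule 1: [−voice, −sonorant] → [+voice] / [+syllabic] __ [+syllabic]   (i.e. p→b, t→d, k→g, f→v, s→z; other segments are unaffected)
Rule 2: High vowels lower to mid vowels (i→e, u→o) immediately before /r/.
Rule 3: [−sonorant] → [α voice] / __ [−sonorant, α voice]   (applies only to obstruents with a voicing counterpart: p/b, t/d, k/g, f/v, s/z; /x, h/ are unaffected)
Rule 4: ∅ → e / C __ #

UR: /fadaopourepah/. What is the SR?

Rule 1 (intervocalic voicing): /p/ is a voiceless obstruent between vowels /o/ and /o/, so it voices to [b]. /p/ is a voiceless obstruent between vowels /e/ and /a/, so it voices to [b]. /fadaopourepah/ → fadaobourebah.
Rule 2 (pre-rhotic lowering): /u/ is a high vowel immediately before /r/, so it lowers to [o]. /fadaobourebah/ → fadaoboorebah.
Rule 3 (regressive voicing assimilation): no segment meets the environment; /fadaoboorebah/ is unchanged.
Rule 4 (final e-epenthesis): the form ends in the consonant /h/, so [e] is inserted word-finally. /fadaoboorebah/ → fadaoboorebahe.

fadaoboorebahe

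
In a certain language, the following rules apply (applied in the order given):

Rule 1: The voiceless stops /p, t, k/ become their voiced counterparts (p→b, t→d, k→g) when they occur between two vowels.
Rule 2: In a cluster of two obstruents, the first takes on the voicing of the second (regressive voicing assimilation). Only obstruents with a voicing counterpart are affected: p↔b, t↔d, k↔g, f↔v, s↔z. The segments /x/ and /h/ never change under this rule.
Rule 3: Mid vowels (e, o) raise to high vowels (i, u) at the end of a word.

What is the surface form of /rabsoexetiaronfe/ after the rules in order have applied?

rapsoexediaronfi

Rule 1 (intervocalic voicing): /t/ is a voiceless stop between vowels /e/ and /i/, so it voices to [d]. /rabsoexetiaronfe/ → rabsoexediaronfe.
Rule 2 (regressive voicing assimilation): /b/ precedes the voiceless obstruent /s/, so it devoices to [p] by assimilation. /rabsoexediaronfe/ → rapsoexediaronfe.
Rule 3 (final vowel raising): /e/ is a mid vowel in word-final position, so it raises to [i]. /rapsoexediaronfe/ → rapsoexediaronfi.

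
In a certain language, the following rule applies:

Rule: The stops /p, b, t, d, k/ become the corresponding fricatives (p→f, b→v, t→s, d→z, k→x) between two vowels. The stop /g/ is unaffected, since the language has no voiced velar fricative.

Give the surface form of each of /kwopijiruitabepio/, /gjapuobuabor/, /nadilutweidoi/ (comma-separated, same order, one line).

kwofijiruisavefio, gjafuovuavor, nazilutweizoi

/kwopijiruitabepio/: /p/ is a stop between vowels /o/ and /i/, so it spirantizes to the fricative [f]. /t/ is a stop between vowels /i/ and /a/, so it spirantizes to the fricative [s]. /b/ is a stop between vowels /a/ and /e/, so it spirantizes to the fricative [v]. /p/ is a stop between vowels /e/ and /i/, so it spirantizes to the fricative [f]. → [kwofijiruisavefio].
/gjapuobuabor/: /p/ is a stop between vowels /a/ and /u/, so it spirantizes to the fricative [f]. /b/ is a stop between vowels /o/ and /u/, so it spirantizes to the fricative [v]. /b/ is a stop between vowels /a/ and /o/, so it spirantizes to the fricative [v]. → [gjafuovuavor].
/nadilutweidoi/: /d/ is a stop between vowels /a/ and /i/, so it spirantizes to the fricative [z]. /d/ is a stop between vowels /i/ and /o/, so it spirantizes to the fricative [z]. → [nazilutweizoi].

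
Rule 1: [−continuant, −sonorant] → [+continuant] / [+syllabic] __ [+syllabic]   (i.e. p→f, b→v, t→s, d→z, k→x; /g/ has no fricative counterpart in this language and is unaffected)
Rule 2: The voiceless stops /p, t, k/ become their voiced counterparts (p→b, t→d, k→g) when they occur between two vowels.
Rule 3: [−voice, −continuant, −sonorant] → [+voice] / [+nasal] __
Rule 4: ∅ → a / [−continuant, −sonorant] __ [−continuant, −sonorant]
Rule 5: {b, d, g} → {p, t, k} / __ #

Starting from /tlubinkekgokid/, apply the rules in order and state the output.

Rule 1 (intervocalic spirantization): /b/ is a stop between vowels /u/ and /i/, so it spirantizes to the fricative [v]. /k/ is a stop between vowels /o/ and /i/, so it spirantizes to the fricative [x]. /tlubinkekgokid/ → tluvinkekgoxid.
Rule 2 (intervocalic voicing): no segment meets the environment; /tluvinkekgoxid/ is unchanged.
Rule 3 (post-nasal voicing): /k/ is a voiceless stop immediately after the nasal /n/, so it voices to [g]. /tluvinkekgoxid/ → tluvingekgoxid.
Rule 4 (stop-cluster a-epenthesis): /k/ and /g/ form a stop–stop cluster, so [a] is inserted between them. /tluvingekgoxid/ → tluvingekagoxid.
Rule 5 (final devoicing): /d/ is a voiced stop in word-final position, so it devoices to [t]. /tluvingekagoxid/ → tluvingekagoxit.

tluvingekagoxit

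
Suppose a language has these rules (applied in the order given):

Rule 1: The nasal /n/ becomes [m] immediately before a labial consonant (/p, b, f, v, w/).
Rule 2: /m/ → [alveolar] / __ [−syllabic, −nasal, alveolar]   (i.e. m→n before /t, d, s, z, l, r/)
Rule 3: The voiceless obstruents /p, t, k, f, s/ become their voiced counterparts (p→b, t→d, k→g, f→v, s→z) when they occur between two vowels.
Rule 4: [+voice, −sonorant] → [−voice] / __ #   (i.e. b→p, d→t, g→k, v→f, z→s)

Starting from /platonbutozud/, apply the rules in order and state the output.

pladombudozut

Rule 1 (nasal place assimilation): /n/ precedes the labial consonant /b/, so it assimilates in place to [m]. /platonbutozud/ → platombutozud.
Rule 2 (nasal place assimilation): no segment meets the environment; /platombutozud/ is unchanged.
Rule 3 (intervocalic voicing): /t/ is a voiceless obstruent between vowels /a/ and /o/, so it voices to [d]. /t/ is a voiceless obstruent between vowels /u/ and /o/, so it voices to [d]. /platombutozud/ → pladombudozud.
Rule 4 (final devoicing): /d/ is a voiced obstruent in word-final position, so it devoices to [t]. /pladombudozud/ → pladombudozut.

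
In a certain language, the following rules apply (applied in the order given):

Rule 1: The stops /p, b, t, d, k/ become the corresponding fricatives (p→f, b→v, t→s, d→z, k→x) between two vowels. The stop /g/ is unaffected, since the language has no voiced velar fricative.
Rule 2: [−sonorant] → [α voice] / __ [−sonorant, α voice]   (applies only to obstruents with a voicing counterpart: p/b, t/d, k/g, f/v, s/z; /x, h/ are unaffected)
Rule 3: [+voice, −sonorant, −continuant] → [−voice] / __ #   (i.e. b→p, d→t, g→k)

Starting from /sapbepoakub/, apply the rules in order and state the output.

Rule 1 (intervocalic spirantization): /p/ is a stop between vowels /e/ and /o/, so it spirantizes to the fricative [f]. /k/ is a stop between vowels /a/ and /u/, so it spirantizes to the fricative [x]. /sapbepoakub/ → sapbefoaxub.
Rule 2 (regressive voicing assimilation): /p/ precedes the voiced obstruent /b/, so it voices to [b] by assimilation. /sapbefoaxub/ → sabbefoaxub.
Rule 3 (final devoicing): /b/ is a voiced stop in word-final position, so it devoices to [p]. /sabbefoaxub/ → sabbefoaxup.

sabbefoaxup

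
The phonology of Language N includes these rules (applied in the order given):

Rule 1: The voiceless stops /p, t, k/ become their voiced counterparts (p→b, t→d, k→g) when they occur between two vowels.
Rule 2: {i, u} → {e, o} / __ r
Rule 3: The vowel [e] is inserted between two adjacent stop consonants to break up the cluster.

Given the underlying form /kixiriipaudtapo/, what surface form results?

Rule 1 (intervocalic voicing): /p/ is a voiceless stop between vowels /i/ and /a/, so it voices to [b]. /p/ is a voiceless stop between vowels /a/ and /o/, so it voices to [b]. /kixiriipaudtapo/ → kixiriibaudtabo.
Rule 2 (pre-rhotic lowering): /i/ is a high vowel immediately before /r/, so it lowers to [e]. /kixiriibaudtabo/ → kixeriibaudtabo.
Rule 3 (stop-cluster e-epenthesis): /d/ and /t/ form a stop–stop cluster, so [e] is inserted between them. /kixeriibaudtabo/ → kixeriibaudetabo.

kixeriibaudetabo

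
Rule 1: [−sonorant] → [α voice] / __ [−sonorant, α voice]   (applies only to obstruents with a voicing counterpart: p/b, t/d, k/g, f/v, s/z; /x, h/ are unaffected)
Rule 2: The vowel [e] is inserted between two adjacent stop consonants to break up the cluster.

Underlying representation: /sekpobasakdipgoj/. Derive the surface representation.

sekepobasagedibegoj

Rule 1 (regressive voicing assimilation): /k/ precedes the voiced obstruent /d/, so it voices to [g] by assimilation. /p/ precedes the voiced obstruent /g/, so it voices to [b] by assimilation. /sekpobasakdipgoj/ → sekpobasagdibgoj.
Rule 2 (stop-cluster e-epenthesis): /k/ and /p/ form a stop–stop cluster, so [e] is inserted between them. /g/ and /d/ form a stop–stop cluster, so [e] is inserted between them. /b/ and /g/ form a stop–stop cluster, so [e] is inserted between them. /sekpobasagdibgoj/ → sekepobasagedibegoj.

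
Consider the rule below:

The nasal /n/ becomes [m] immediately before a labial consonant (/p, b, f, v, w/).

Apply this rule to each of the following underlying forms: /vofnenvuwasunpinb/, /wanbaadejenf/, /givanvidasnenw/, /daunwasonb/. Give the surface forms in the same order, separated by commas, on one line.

vofnemvuwasumpimb, wambaadejemf, givamvidasnemw, daumwasomb

/vofnenvuwasunpinb/: /n/ precedes the labial consonant /v/, so it assimilates in place to [m]. /n/ precedes the labial consonant /p/, so it assimilates in place to [m]. /n/ precedes the labial consonant /b/, so it assimilates in place to [m]. → [vofnemvuwasumpimb].
/wanbaadejenf/: /n/ precedes the labial consonant /b/, so it assimilates in place to [m]. /n/ precedes the labial consonant /f/, so it assimilates in place to [m]. → [wambaadejemf].
/givanvidasnenw/: /n/ precedes the labial consonant /v/, so it assimilates in place to [m]. /n/ precedes the labial consonant /w/, so it assimilates in place to [m]. → [givamvidasnemw].
/daunwasonb/: /n/ precedes the labial consonant /w/, so it assimilates in place to [m]. /n/ precedes the labial consonant /b/, so it assimilates in place to [m]. → [daumwasomb].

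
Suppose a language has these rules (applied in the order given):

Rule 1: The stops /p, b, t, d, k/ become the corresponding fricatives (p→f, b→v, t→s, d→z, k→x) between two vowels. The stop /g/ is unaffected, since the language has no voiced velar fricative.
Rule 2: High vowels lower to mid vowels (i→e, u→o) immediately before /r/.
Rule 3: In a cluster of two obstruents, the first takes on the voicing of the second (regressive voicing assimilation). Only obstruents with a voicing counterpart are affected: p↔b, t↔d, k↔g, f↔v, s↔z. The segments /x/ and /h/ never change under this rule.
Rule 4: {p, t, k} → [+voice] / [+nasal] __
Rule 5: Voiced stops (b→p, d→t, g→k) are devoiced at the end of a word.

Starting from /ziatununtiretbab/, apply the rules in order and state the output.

Rule 1 (intervocalic spirantization): /t/ is a stop between vowels /a/ and /u/, so it spirantizes to the fricative [s]. /ziatununtiretbab/ → ziasununtiretbab.
Rule 2 (pre-rhotic lowering): /i/ is a high vowel immediately before /r/, so it lowers to [e]. /ziasununtiretbab/ → ziasununteretbab.
Rule 3 (regressive voicing assimilation): /t/ precedes the voiced obstruent /b/, so it voices to [d] by assimilation. /ziasununteretbab/ → ziasununteredbab.
Rule 4 (post-nasal voicing): /t/ is a voiceless stop immediately after the nasal /n/, so it voices to [d]. /ziasununteredbab/ → ziasununderedbab.
Rule 5 (final devoicing): /b/ is a voiced stop in word-final position, so it devoices to [p]. /ziasununderedbab/ → ziasununderedbap.

ziasununderedbap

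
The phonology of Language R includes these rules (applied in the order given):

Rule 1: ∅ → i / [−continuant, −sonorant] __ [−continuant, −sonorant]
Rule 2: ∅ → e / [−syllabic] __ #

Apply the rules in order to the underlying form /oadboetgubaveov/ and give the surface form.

oadiboetigubaveove

Rule 1 (stop-cluster i-epenthesis): /d/ and /b/ form a stop–stop cluster, so [i] is inserted between them. /t/ and /g/ form a stop–stop cluster, so [i] is inserted between them. /oadboetgubaveov/ → oadiboetigubaveov.
Rule 2 (final e-epenthesis): the form ends in the consonant /v/, so [e] is inserted word-finally. /oadiboetigubaveov/ → oadiboetigubaveove.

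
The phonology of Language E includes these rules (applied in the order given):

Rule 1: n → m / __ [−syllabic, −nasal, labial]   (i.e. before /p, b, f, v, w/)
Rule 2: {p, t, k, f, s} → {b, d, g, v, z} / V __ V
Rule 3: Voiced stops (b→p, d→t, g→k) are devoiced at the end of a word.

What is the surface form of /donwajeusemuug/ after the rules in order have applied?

Rule 1 (nasal place assimilation): /n/ precedes the labial consonant /w/, so it assimilates in place to [m]. /donwajeusemuug/ → domwajeusemuug.
Rule 2 (intervocalic voicing): /s/ is a voiceless obstruent between vowels /u/ and /e/, so it voices to [z]. /domwajeusemuug/ → domwajeuzemuug.
Rule 3 (final devoicing): /g/ is a voiced stop in word-final position, so it devoices to [k]. /domwajeuzemuug/ → domwajeuzemuuk.

domwajeuzemuuk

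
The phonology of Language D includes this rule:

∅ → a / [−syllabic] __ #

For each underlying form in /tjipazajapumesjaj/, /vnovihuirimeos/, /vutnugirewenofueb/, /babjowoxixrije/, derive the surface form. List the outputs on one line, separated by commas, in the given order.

/tjipazajapumesjaj/: the form ends in the consonant /j/, so [a] is inserted word-finally. → [tjipazajapumesjaja].
/vnovihuirimeos/: the form ends in the consonant /s/, so [a] is inserted word-finally. → [vnovihuirimeosa].
/vutnugirewenofueb/: the form ends in the consonant /b/, so [a] is inserted word-finally. → [vutnugirewenofueba].
/babjowoxixrije/: the rule's environment is not met; surfaces unchanged as [babjowoxixrije].

tjipazajapumesjaja, vnovihuirimeosa, vutnugirewenofueba, babjowoxixrije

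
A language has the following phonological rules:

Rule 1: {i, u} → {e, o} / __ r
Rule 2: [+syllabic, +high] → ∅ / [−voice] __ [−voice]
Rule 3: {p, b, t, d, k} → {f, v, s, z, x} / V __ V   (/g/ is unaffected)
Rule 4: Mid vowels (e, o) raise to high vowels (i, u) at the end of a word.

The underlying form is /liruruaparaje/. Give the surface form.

Rule 1 (pre-rhotic lowering): /i/ is a high vowel immediately before /r/, so it lowers to [e]. /u/ is a high vowel immediately before /r/, so it lowers to [o]. /liruruaparaje/ → leroruaparaje.
Rule 2 (high vowel syncope): no segment meets the environment; /leroruaparaje/ is unchanged.
Rule 3 (intervocalic spirantization): /p/ is a stop between vowels /a/ and /a/, so it spirantizes to the fricative [f]. /leroruaparaje/ → leroruafaraje.
Rule 4 (final vowel raising): /e/ is a mid vowel in word-final position, so it raises to [i]. /leroruafaraje/ → leroruafaraji.

leroruafaraji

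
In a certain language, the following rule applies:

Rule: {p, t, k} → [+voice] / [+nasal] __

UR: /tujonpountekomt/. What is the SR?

Scanning /tujonpountekomt/: /t/ at position 1 is not in the conditioning environment; /p/ is a voiceless stop immediately after the nasal /n/, so it voices to [b]; /t/ is a voiceless stop immediately after the nasal /n/, so it voices to [d]; /k/ at position 12 is not in the conditioning environment; /t/ is a voiceless stop immediately after the nasal /m/, so it voices to [d].
Result: [tujonboundekomd].

tujonboundekomd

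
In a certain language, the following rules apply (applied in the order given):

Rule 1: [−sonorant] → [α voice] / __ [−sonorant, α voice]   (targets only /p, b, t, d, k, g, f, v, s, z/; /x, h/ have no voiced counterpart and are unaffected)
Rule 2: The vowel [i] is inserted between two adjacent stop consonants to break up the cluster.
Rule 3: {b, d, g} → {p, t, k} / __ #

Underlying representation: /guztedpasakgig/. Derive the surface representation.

Rule 1 (regressive voicing assimilation): /z/ precedes the voiceless obstruent /t/, so it devoices to [s] by assimilation. /d/ precedes the voiceless obstruent /p/, so it devoices to [t] by assimilation. /k/ precedes the voiced obstruent /g/, so it voices to [g] by assimilation. /guztedpasakgig/ → gustetpasaggig.
Rule 2 (stop-cluster i-epenthesis): /t/ and /p/ form a stop–stop cluster, so [i] is inserted between them. /g/ and /g/ form a stop–stop cluster, so [i] is inserted between them. /gustetpasaggig/ → gustetipasagigig.
Rule 3 (final devoicing): /g/ is a voiced stop in word-final position, so it devoices to [k]. /gustetipasagigig/ → gustetipasagigik.

gustetipasagigik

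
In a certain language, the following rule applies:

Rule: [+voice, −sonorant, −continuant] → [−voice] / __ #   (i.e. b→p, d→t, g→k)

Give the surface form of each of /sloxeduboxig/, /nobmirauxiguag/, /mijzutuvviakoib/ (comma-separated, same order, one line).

/sloxeduboxig/: /g/ is a voiced stop in word-final position, so it devoices to [k]. → [sloxeduboxik].
/nobmirauxiguag/: /g/ is a voiced stop in word-final position, so it devoices to [k]. → [nobmirauxiguak].
/mijzutuvviakoib/: /b/ is a voiced stop in word-final position, so it devoices to [p]. → [mijzutuvviakoip].

sloxeduboxik, nobmirauxiguak, mijzutuvviakoip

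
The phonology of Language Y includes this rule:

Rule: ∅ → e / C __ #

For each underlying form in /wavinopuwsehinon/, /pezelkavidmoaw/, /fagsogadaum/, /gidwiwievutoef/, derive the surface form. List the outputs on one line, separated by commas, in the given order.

wavinopuwsehinone, pezelkavidmoawe, fagsogadaume, gidwiwievutoefe

/wavinopuwsehinon/: the form ends in the consonant /n/, so [e] is inserted word-finally. → [wavinopuwsehinone].
/pezelkavidmoaw/: the form ends in the consonant /w/, so [e] is inserted word-finally. → [pezelkavidmoawe].
/fagsogadaum/: the form ends in the consonant /m/, so [e] is inserted word-finally. → [fagsogadaume].
/gidwiwievutoef/: the form ends in the consonant /f/, so [e] is inserted word-finally. → [gidwiwievutoefe].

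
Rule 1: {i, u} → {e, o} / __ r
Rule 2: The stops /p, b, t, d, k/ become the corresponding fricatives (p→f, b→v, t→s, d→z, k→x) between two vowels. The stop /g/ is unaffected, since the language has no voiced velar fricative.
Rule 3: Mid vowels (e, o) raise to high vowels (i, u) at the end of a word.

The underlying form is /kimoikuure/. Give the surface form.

kimoixuori

Rule 1 (pre-rhotic lowering): /u/ is a high vowel immediately before /r/, so it lowers to [o]. /kimoikuure/ → kimoikuore.
Rule 2 (intervocalic spirantization): /k/ is a stop between vowels /i/ and /u/, so it spirantizes to the fricative [x]. /kimoikuore/ → kimoixuore.
Rule 3 (final vowel raising): /e/ is a mid vowel in word-final position, so it raises to [i]. /kimoixuore/ → kimoixuori.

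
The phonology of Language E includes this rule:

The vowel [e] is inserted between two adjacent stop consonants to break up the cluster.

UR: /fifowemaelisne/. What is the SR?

No segment of /fifowemaelisne/ meets the structural description of the rule, so the form surfaces unchanged.

fifowemaelisne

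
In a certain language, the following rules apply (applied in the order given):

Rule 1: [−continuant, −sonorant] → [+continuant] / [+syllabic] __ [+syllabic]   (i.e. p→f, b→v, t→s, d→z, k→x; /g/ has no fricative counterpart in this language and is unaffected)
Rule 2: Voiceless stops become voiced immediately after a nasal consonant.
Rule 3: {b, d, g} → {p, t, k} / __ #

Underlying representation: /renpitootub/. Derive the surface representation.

renbisoosup

Rule 1 (intervocalic spirantization): /t/ is a stop between vowels /i/ and /o/, so it spirantizes to the fricative [s]. /t/ is a stop between vowels /o/ and /u/, so it spirantizes to the fricative [s]. /renpitootub/ → renpisoosub.
Rule 2 (post-nasal voicing): /p/ is a voiceless stop immediately after the nasal /n/, so it voices to [b]. /renpisoosub/ → renbisoosub.
Rule 3 (final devoicing): /b/ is a voiced stop in word-final position, so it devoices to [p]. /renbisoosub/ → renbisoosup.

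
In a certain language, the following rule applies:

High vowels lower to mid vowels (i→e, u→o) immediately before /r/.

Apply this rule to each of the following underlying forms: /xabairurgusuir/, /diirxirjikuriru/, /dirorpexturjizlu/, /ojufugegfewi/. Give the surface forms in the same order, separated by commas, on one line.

xabaerorgusuer, dierxerjikoreru, derorpextorjizlu, ojufugegfewi

/xabairurgusuir/: /i/ is a high vowel immediately before /r/, so it lowers to [e]. /u/ is a high vowel immediately before /r/, so it lowers to [o]. /i/ is a high vowel immediately before /r/, so it lowers to [e]. → [xabaerorgusuer].
/diirxirjikuriru/: /i/ is a high vowel immediately before /r/, so it lowers to [e]. /i/ is a high vowel immediately before /r/, so it lowers to [e]. /u/ is a high vowel immediately before /r/, so it lowers to [o]. /i/ is a high vowel immediately before /r/, so it lowers to [e]. → [dierxerjikoreru].
/dirorpexturjizlu/: /i/ is a high vowel immediately before /r/, so it lowers to [e]. /u/ is a high vowel immediately before /r/, so it lowers to [o]. → [derorpextorjizlu].
/ojufugegfewi/: the rule's environment is not met; surfaces unchanged as [ojufugegfewi].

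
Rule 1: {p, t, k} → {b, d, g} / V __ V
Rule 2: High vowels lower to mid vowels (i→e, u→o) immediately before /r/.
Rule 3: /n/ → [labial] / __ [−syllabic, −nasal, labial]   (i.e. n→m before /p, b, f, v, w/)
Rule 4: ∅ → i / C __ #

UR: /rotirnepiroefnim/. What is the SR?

Rule 1 (intervocalic voicing): /t/ is a voiceless stop between vowels /o/ and /i/, so it voices to [d]. /p/ is a voiceless stop between vowels /e/ and /i/, so it voices to [b]. /rotirnepiroefnim/ → rodirnebiroefnim.
Rule 2 (pre-rhotic lowering): /i/ is a high vowel immediately before /r/, so it lowers to [e]. /i/ is a high vowel immediately before /r/, so it lowers to [e]. /rodirnebiroefnim/ → roderneberoefnim.
Rule 3 (nasal place assimilation): no segment meets the environment; /roderneberoefnim/ is unchanged.
Rule 4 (final i-epenthesis): the form ends in the consonant /m/, so [i] is inserted word-finally. /roderneberoefnim/ → roderneberoefnimi.

roderneberoefnimi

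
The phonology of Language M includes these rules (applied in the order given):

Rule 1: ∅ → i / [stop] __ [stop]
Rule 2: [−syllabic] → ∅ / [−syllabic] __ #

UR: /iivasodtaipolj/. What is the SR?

iivasoditaipol

Rule 1 (stop-cluster i-epenthesis): /d/ and /t/ form a stop–stop cluster, so [i] is inserted between them. /iivasodtaipolj/ → iivasoditaipolj.
Rule 2 (final cluster simplification): /j/ is the second consonant of a word-final cluster /lj/, so it deletes. /iivasoditaipolj/ → iivasoditaipol.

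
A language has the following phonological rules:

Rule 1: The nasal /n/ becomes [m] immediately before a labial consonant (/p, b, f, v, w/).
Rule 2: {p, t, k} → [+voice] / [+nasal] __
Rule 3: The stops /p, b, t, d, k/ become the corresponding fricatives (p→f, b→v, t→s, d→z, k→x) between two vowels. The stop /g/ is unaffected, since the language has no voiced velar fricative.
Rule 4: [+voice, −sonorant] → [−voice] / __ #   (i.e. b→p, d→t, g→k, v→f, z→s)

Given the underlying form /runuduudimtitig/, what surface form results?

Rule 1 (nasal place assimilation): no segment meets the environment; /runuduudimtitig/ is unchanged.
Rule 2 (post-nasal voicing): /t/ is a voiceless stop immediately after the nasal /m/, so it voices to [d]. /runuduudimtitig/ → runuduudimditig.
Rule 3 (intervocalic spirantization): /d/ is a stop between vowels /u/ and /u/, so it spirantizes to the fricative [z]. /d/ is a stop between vowels /u/ and /i/, so it spirantizes to the fricative [z]. /t/ is a stop between vowels /i/ and /i/, so it spirantizes to the fricative [s]. /runuduudimditig/ → runuzuuzimdisig.
Rule 4 (final devoicing): /g/ is a voiced obstruent in word-final position, so it devoices to [k]. /runuzuuzimdisig/ → runuzuuzimdisik.

runuzuuzimdisik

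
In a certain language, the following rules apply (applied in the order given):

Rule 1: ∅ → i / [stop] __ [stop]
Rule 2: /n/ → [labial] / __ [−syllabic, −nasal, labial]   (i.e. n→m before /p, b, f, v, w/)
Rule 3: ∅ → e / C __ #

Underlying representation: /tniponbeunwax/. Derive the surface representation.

Rule 1 (stop-cluster i-epenthesis): no segment meets the environment; /tniponbeunwax/ is unchanged.
Rule 2 (nasal place assimilation): /n/ precedes the labial consonant /b/, so it assimilates in place to [m]. /n/ precedes the labial consonant /w/, so it assimilates in place to [m]. /tniponbeunwax/ → tnipombeumwax.
Rule 3 (final e-epenthesis): the form ends in the consonant /x/, so [e] is inserted word-finally. /tnipombeumwax/ → tnipombeumwaxe.

tnipombeumwaxe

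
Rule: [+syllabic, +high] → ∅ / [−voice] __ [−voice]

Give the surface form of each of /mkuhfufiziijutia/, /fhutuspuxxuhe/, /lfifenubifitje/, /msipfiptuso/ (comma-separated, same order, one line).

/mkuhfufiziijutia/: /u/ is a high vowel flanked by voiceless consonants /k/ and /h/, so it deletes. /u/ is a high vowel flanked by voiceless consonants /f/ and /f/, so it deletes. → [mkhffiziijutia].
/fhutuspuxxuhe/: /u/ is a high vowel flanked by voiceless consonants /h/ and /t/, so it deletes. /u/ is a high vowel flanked by voiceless consonants /t/ and /s/, so it deletes. /u/ is a high vowel flanked by voiceless consonants /p/ and /x/, so it deletes. /u/ is a high vowel flanked by voiceless consonants /x/ and /h/, so it deletes. → [fhtspxxhe].
/lfifenubifitje/: /i/ is a high vowel flanked by voiceless consonants /f/ and /f/, so it deletes. /i/ is a high vowel flanked by voiceless consonants /f/ and /t/, so it deletes. → [lffenubiftje].
/msipfiptuso/: /i/ is a high vowel flanked by voiceless consonants /s/ and /p/, so it deletes. /i/ is a high vowel flanked by voiceless consonants /f/ and /p/, so it deletes. /u/ is a high vowel flanked by voiceless consonants /t/ and /s/, so it deletes. → [mspfptso].

mkhffiziijutia, fhtspxxhe, lffenubiftje, mspfptso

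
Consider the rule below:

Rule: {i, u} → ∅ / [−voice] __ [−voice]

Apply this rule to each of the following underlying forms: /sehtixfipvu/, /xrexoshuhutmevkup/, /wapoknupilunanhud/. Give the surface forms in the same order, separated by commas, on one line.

sehtxfpvu, xrexoshhtmevkp, wapoknupilunanhud

/sehtixfipvu/: /i/ is a high vowel flanked by voiceless consonants /t/ and /x/, so it deletes. /i/ is a high vowel flanked by voiceless consonants /f/ and /p/, so it deletes. → [sehtxfpvu].
/xrexoshuhutmevkup/: /u/ is a high vowel flanked by voiceless consonants /h/ and /h/, so it deletes. /u/ is a high vowel flanked by voiceless consonants /h/ and /t/, so it deletes. /u/ is a high vowel flanked by voiceless consonants /k/ and /p/, so it deletes. → [xrexoshhtmevkp].
/wapoknupilunanhud/: the rule's environment is not met; surfaces unchanged as [wapoknupilunanhud].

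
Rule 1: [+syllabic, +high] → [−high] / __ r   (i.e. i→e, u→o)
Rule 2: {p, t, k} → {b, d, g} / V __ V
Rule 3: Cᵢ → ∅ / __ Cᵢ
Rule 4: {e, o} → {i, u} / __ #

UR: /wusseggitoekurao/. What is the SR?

Rule 1 (pre-rhotic lowering): /u/ is a high vowel immediately before /r/, so it lowers to [o]. /wusseggitoekurao/ → wusseggitoekorao.
Rule 2 (intervocalic voicing): /t/ is a voiceless stop between vowels /i/ and /o/, so it voices to [d]. /k/ is a voiceless stop between vowels /e/ and /o/, so it voices to [g]. /wusseggitoekorao/ → wusseggidoegorao.
Rule 3 (degemination): /ss/ is a geminate; the first /s/ deletes. /gg/ is a geminate; the first /g/ deletes. /wusseggidoegorao/ → wusegidoegorao.
Rule 4 (final vowel raising): /o/ is a mid vowel in word-final position, so it raises to [u]. /wusegidoegorao/ → wusegidoegorau.

wusegidoegorau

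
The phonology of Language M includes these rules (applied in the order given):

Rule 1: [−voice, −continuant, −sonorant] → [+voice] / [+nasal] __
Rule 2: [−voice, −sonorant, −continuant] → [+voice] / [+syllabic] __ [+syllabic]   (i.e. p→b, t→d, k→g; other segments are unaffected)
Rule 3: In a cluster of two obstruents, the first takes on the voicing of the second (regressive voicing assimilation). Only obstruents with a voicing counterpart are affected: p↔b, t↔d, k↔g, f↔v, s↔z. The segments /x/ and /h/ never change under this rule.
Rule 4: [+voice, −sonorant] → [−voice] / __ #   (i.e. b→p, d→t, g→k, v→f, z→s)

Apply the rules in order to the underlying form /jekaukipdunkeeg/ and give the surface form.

jegaugibdungeek

Rule 1 (post-nasal voicing): /k/ is a voiceless stop immediately after the nasal /n/, so it voices to [g]. /jekaukipdunkeeg/ → jekaukipdungeeg.
Rule 2 (intervocalic voicing): /k/ is a voiceless stop between vowels /e/ and /a/, so it voices to [g]. /k/ is a voiceless stop between vowels /u/ and /i/, so it voices to [g]. /jekaukipdungeeg/ → jegaugipdungeeg.
Rule 3 (regressive voicing assimilation): /p/ precedes the voiced obstruent /d/, so it voices to [b] by assimilation. /jegaugipdungeeg/ → jegaugibdungeeg.
Rule 4 (final devoicing): /g/ is a voiced obstruent in word-final position, so it devoices to [k]. /jegaugibdungeeg/ → jegaugibdungeek.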